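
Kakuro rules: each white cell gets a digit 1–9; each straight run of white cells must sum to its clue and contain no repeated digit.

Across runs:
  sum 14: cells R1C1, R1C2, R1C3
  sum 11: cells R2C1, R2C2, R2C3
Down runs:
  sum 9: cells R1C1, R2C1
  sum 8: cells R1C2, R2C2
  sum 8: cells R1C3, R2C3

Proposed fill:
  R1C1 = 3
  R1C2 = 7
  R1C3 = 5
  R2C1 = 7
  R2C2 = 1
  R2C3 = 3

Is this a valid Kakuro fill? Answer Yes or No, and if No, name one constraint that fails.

No — the down run R1C1–R2C1 sums to 10, not 9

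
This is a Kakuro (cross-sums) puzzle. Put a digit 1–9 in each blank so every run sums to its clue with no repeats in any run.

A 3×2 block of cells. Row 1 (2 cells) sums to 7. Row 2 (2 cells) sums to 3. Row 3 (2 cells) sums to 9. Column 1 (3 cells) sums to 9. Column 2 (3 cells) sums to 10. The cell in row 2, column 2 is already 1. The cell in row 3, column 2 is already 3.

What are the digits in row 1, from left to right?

1 6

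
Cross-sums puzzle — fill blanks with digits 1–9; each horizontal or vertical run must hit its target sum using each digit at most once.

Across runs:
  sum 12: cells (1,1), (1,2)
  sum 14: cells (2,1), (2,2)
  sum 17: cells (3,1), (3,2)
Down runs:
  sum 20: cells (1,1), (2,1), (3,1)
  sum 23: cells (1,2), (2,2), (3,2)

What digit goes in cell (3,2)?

17 in 2 cells must be {8,9}; 23 in 3 cells must be {6,8,9}.
Nothing is forced directly, so branch on (1,2), whose candidates are 8 or 9. If (1,2) = 8: that forces (1,1) = 4, (2,1) = 9, after which (2,2) would have to be in {5} for the 14 across but in {6,9} for the 23 down — contradiction. So (1,2) = 9.
(1,1) = 12 − 9 = 3 completes the 12 across.
Given what's placed, (3,2) must be 8 to fit the 17 across and 23 down.
(2,2) = 23 − 17 = 6 completes the 23 down.
(3,1) = 17 − 8 = 9 completes the 17 across.
(2,1) = 14 − 6 = 8 completes the 14 across.

8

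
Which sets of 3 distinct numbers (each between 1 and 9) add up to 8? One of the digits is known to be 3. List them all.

3 distinct digits from 1–9 sum between 6 and 24.
Keeping only sets containing 3.
Only one set works: {1,3,4}.

{1,3,4}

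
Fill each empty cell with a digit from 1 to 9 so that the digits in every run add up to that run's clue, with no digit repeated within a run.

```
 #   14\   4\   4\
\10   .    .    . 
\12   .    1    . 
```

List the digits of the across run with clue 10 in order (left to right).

6 3 1

4 in 2 cells must be {1,3}.
R1C2 = 4 − 1 = 3 completes the 4 down.
R1C3 = 1: the only remaining digit allowed by both the 10 across and the 4 down.
R2C3 = 4 − 1 = 3 completes the 4 down.
R1C1 = 10 − 4 = 6 completes the 10 across.
R2C1 = 12 − 4 = 8 completes the 12 across.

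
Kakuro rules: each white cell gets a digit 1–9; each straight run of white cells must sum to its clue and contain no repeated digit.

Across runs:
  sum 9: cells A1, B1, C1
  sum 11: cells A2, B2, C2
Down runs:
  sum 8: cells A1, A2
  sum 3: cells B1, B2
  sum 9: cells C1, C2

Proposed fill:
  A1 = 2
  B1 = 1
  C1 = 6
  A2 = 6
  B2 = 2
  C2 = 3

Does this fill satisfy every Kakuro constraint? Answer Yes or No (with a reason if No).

Yes

Across: 2+1+6=9; 6+2+3=11. Down: 2+6=8; 1+2=3; 6+3=9. No digit repeats within any run.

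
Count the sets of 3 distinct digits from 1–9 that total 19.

3 distinct digits from 1–9 sum between 6 and 24.
Enumerating: {2,8,9}, {3,7,9}, {4,6,9}, {4,7,8}, {5,6,8}.

5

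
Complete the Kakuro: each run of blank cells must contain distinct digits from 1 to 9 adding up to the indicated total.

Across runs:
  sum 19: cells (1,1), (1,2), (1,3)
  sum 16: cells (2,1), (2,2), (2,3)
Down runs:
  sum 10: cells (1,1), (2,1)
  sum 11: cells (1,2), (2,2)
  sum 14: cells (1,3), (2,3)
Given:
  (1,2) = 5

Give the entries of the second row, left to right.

2 6 8

(2,2) = 11 − 5 = 6 completes the 11 down.
Nothing is forced directly, so branch on (2,3), whose candidates are 8 or 9. If (2,3) = 9: then (1,3) would have to be in {6,8} for the 19 across but in {5} for the 14 down — contradiction. So (2,3) = 8.
(1,3) = 14 − 8 = 6 completes the 14 down.
(2,1) = 16 − 14 = 2 completes the 16 across.
(1,1) = 19 − 11 = 8 completes the 19 across.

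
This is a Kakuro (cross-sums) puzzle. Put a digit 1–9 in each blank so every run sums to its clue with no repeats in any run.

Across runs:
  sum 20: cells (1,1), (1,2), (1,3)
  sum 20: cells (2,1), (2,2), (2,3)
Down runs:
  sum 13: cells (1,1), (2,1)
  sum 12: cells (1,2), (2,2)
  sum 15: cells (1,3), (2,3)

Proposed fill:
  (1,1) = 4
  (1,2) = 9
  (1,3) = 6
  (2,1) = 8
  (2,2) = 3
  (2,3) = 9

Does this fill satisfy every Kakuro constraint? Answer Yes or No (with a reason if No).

No — the across run (1,1)–(1,3) sums to 19, not 20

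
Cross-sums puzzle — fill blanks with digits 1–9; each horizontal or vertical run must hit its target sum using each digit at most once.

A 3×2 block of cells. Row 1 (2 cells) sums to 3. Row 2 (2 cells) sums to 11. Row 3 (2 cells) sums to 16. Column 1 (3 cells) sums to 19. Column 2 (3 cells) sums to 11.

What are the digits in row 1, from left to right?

2, 1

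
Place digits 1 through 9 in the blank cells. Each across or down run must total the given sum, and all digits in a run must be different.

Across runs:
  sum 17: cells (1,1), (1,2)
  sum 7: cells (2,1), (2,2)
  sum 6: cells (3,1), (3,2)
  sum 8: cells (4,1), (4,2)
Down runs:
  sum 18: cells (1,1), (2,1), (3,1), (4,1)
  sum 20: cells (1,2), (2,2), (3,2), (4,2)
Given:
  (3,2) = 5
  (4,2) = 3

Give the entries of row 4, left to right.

17 in 2 cells must be {8,9}.
(1,2) = 8: the only remaining digit allowed by both the 17 across and the 20 down.
(2,2) = 20 − 16 = 4 completes the 20 down.
(3,1) = 6 − 5 = 1 completes the 6 across.
(4,1) = 8 − 3 = 5 completes the 8 across.
(1,1) = 17 − 8 = 9 completes the 17 across.
(2,1) = 7 − 4 = 3 completes the 7 across.

5, 3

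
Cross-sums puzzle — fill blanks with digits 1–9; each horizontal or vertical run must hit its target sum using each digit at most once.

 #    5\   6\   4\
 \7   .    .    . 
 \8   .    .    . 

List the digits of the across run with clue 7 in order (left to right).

7 in 3 cells must be {1,2,4}; 4 in 2 cells must be {1,3}.
The 7 across and the 4 down share only 1, so R1C3 = 1.
R2C3 = 4 − 1 = 3 completes the 4 down.
Nothing is forced directly, so branch on R2C1, whose candidates are 1 or 4. If R2C1 = 4: then R1C1 would have to be in {2,4} for the 7 across but in {1} for the 5 down — contradiction. So R2C1 = 1.
R1C1 = 5 − 1 = 4 completes the 5 down.
R1C2 = 7 − 5 = 2 completes the 7 across.
R2C2 = 8 − 4 = 4 completes the 8 across.

4 2 1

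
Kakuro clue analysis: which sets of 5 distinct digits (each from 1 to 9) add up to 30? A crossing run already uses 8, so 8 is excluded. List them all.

{3,5,6,7,9}

5 distinct digits from 1–9 sum between 15 and 35.
Dropping sets that contain 8.
Only one set works: {3,5,6,7,9}.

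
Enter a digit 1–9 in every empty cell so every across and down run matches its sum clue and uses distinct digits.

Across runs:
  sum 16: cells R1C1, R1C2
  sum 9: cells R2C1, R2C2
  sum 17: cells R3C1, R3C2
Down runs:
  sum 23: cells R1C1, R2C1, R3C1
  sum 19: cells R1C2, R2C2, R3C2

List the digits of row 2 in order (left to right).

6 3

16 in 2 cells must be {7,9}; 17 in 2 cells must be {8,9}; 23 in 3 cells must be {6,8,9}.
The 16 across and the 23 down share only 9, so R1C1 = 9.
R1C2 = 16 − 9 = 7 completes the 16 across.
Given what's placed, R3C1 must be 8 to fit the 17 across and 23 down.
R3C2 = 17 − 8 = 9 completes the 17 across.
R2C1 = 23 − 17 = 6 completes the 23 down.
R2C2 = 9 − 6 = 3 completes the 9 across.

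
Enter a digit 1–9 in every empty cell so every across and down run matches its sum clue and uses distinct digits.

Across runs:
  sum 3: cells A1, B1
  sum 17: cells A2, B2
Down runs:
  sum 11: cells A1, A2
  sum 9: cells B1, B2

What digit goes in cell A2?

9

3 in 2 cells must be {1,2}; 17 in 2 cells must be {8,9}.
The 3 across and the 11 down share only 2, so A1 = 2.
B1 = 3 − 2 = 1 completes the 3 across.
A2 = 11 − 2 = 9 completes the 11 down.
B2 = 17 − 9 = 8 completes the 17 across.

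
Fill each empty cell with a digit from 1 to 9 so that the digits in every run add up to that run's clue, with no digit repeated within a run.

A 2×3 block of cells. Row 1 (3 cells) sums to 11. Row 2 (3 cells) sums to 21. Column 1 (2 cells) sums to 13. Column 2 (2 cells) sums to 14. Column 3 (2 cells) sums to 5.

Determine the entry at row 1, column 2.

The 21 across and the 5 down share only 4, so (2,3) = 4.
(1,3) = 5 − 4 = 1 completes the 5 down.
Nothing is forced directly, so branch on (1,2), whose candidates are 6 or 8. If (1,2) = 8: then (1,1) would have to be in {2} for the 11 across but in {4,5,6,7,8,9} for the 13 down — contradiction. So (1,2) = 6.
(1,1) = 11 − 7 = 4 completes the 11 across.
(2,1) = 13 − 4 = 9 completes the 13 down.
(2,2) = 21 − 13 = 8 completes the 21 across.

6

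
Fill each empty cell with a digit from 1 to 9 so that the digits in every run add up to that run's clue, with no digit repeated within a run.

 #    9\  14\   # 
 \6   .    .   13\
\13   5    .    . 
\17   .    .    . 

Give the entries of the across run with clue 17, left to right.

R1C1 = 1: the only remaining digit allowed by both the 6 across and the 9 down.
R1C2 = 6 − 1 = 5 completes the 6 across.
R3C1 = 9 − 6 = 3 completes the 9 down.
No cell is forced outright now. R3C2 can only be 6 or 8 (the digits allowed by both its 17 across and its 14 down). If R3C2 = 6: then R2C2 would have to be in {1,2,6,7} for the 13 across but in {3} for the 14 down — contradiction. So R3C2 = 8.
R2C2 = 14 − 13 = 1 completes the 14 down.
R2C3 = 13 − 6 = 7 completes the 13 across.
R3C3 = 17 − 11 = 6 completes the 17 across.

3, 8, 6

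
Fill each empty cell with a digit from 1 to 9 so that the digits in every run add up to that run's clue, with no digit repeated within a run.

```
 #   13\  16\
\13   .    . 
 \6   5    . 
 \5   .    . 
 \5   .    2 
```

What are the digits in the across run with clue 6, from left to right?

5 1

Given what's placed, R1C1 must be 4 to fit the 13 across and 13 down.
R1C2 = 13 − 4 = 9 completes the 13 across.
R2C2 = 6 − 5 = 1 completes the 6 across.
R3C2 = 16 − 12 = 4 completes the 16 down.
R4C1 = 5 − 2 = 3 completes the 5 across.
R3C1 = 5 − 4 = 1 completes the 5 across.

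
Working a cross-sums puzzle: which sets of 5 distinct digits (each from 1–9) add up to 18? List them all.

5 distinct digits from 1–9 sum between 15 and 35.

{1,2,3,4,8}; {1,2,3,5,7}; {1,2,4,5,6}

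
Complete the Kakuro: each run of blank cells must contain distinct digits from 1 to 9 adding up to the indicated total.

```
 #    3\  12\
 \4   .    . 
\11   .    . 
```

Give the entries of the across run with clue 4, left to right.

1 3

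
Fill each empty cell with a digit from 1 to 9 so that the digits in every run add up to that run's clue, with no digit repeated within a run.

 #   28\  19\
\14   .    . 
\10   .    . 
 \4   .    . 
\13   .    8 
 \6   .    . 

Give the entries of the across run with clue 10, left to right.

4 in 2 cells must be {1,3}.
R1C2 = 5: the only remaining digit allowed by both the 14 across and the 19 down.
R4C1 = 13 − 8 = 5 completes the 13 across.
R1C1 = 14 − 5 = 9 completes the 14 across.
No cell is forced outright now. R3C1 can only be 1 or 3 (the digits allowed by both its 4 across and its 28 down). If R3C1 = 1: that forces R3C2 = 3, after which R5C1 would have to be in {1,2,4,5} for the 6 across but in {6,7} for the 28 down — contradiction. So R3C1 = 3.
R3C2 = 4 − 3 = 1 completes the 4 across.
R5C1 = 4: the only remaining digit allowed by both the 6 across and the 28 down.
R5C2 = 6 − 4 = 2 completes the 6 across.
R2C1 = 28 − 21 = 7 completes the 28 down.
R2C2 = 10 − 7 = 3 completes the 10 across.

7 3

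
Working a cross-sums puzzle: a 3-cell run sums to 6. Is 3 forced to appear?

The only way to make 6 from 3 distinct digits is {1,2,3}, which contains 3.

Yes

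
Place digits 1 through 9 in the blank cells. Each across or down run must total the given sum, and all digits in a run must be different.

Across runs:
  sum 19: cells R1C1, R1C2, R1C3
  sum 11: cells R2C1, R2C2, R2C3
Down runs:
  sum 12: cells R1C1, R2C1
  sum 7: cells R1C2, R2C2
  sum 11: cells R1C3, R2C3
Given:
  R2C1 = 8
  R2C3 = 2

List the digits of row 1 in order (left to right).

R1C1 = 12 − 8 = 4 completes the 12 down.
Given what's placed, R1C2 must be 6 to fit the 19 across and 7 down.
R1C3 = 19 − 10 = 9 completes the 19 across.
R2C2 = 11 − 10 = 1 completes the 11 across.

4 6 9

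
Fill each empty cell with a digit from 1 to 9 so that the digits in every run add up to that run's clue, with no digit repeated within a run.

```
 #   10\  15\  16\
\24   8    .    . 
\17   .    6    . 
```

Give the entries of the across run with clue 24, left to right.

8 9 7

24 in 3 cells must be {7,8,9}; 16 in 2 cells must be {7,9}.
R1C2 = 15 − 6 = 9 completes the 15 down.
R1C3 = 24 − 17 = 7 completes the 24 across.
R2C1 = 10 − 8 = 2 completes the 10 down.
R2C3 = 17 − 8 = 9 completes the 17 across.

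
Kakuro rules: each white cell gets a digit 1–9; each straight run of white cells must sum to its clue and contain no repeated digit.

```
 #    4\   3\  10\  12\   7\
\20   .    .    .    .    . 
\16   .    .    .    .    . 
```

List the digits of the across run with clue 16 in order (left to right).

3 1 6 4 2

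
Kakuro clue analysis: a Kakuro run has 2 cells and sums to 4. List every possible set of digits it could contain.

{1,3}

2 distinct digits from 1–9 sum between 3 and 17.
Only one set works: {1,3}.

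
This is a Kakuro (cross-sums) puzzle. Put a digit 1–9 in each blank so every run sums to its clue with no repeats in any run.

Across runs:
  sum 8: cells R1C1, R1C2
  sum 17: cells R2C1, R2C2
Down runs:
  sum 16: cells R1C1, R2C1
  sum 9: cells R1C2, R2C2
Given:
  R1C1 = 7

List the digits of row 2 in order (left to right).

17 in 2 cells must be {8,9}; 16 in 2 cells must be {7,9}.
R1C2 = 8 − 7 = 1 completes the 8 across.
R2C1 = 16 − 7 = 9 completes the 16 down.
R2C2 = 17 − 9 = 8 completes the 17 across.

9, 8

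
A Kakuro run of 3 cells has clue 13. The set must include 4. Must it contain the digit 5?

Counterexample: {1,4,8} sums to 13 under that restriction without using 5.

No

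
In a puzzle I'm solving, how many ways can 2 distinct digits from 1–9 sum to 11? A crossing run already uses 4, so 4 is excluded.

2 distinct digits from 1–9 sum between 3 and 17.
Dropping sets that contain 4.
Enumerating: {2,9}, {3,8}, {5,6}.

3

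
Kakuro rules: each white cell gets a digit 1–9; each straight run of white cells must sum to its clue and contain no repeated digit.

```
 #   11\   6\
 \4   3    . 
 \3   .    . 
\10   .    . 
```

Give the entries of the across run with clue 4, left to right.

3 1

4 in 2 cells must be {1,3}; 3 in 2 cells must be {1,2}; 6 in 3 cells must be {1,2,3}.
R1C2 = 4 − 3 = 1 completes the 4 across.
R2C2 = 2: the only remaining digit allowed by both the 3 across and the 6 down.
R3C2 = 6 − 3 = 3 completes the 6 down.
R2C1 = 3 − 2 = 1 completes the 3 across.
R3C1 = 10 − 3 = 7 completes the 10 across.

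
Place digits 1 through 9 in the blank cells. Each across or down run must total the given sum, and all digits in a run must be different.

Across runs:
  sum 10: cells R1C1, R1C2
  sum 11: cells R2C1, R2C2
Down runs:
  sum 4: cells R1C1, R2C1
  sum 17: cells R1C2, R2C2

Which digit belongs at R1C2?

4 in 2 cells must be {1,3}; 17 in 2 cells must be {8,9}.
The 11 across and the 4 down share only 3, so R2C1 = 3.
R2C2 = 11 − 3 = 8 completes the 11 across.
R1C1 = 4 − 3 = 1 completes the 4 down.
R1C2 = 10 − 1 = 9 completes the 10 across.

9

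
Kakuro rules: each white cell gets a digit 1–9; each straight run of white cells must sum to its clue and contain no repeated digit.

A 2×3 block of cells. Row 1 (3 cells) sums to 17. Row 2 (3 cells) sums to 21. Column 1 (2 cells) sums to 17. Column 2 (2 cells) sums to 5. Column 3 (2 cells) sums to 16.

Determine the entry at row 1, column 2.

1

17 in 2 cells must be {8,9}; 16 in 2 cells must be {7,9}.
The 21 across and the 5 down share only 4, so (2,2) = 4.
Given what's placed, (2,3) must be 9 to fit the 21 across and 16 down.
(1,2) = 5 − 4 = 1 completes the 5 down.
(1,3) = 16 − 9 = 7 completes the 16 down.
(2,1) = 21 − 13 = 8 completes the 21 across.
(1,1) = 17 − 8 = 9 completes the 17 across.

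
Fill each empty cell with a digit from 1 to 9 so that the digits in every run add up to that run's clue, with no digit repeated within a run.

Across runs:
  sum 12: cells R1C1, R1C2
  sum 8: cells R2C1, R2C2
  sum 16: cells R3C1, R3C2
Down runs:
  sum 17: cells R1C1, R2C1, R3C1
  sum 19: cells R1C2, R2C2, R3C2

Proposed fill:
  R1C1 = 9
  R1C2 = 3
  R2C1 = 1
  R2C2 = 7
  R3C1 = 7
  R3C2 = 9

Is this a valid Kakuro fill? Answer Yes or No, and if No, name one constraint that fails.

Across: 9+3=12; 1+7=8; 7+9=16. Down: 9+1+7=17; 3+7+9=19. No digit repeats within any run.

Yes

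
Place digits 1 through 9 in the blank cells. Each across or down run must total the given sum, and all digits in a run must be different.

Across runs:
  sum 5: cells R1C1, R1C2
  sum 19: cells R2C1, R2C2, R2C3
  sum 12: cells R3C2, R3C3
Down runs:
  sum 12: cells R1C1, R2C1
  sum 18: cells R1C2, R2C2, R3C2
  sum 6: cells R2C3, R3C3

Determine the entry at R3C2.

Nothing is forced directly, so branch on R3C3, whose candidates are 4 or 5. If R3C3 = 5: then R2C3 would have to be in {2,3,4,5,6,7,8,9} for the 19 across but in {1} for the 6 down — contradiction. So R3C3 = 4.
R2C3 = 6 − 4 = 2 completes the 6 down.
R3C2 = 12 − 4 = 8 completes the 12 across.
R2C2 = 9: the only remaining digit allowed by both the 19 across and the 18 down.
R1C2 = 18 − 17 = 1 completes the 18 down.
R2C1 = 19 − 11 = 8 completes the 19 across.
R1C1 = 5 − 1 = 4 completes the 5 across.

8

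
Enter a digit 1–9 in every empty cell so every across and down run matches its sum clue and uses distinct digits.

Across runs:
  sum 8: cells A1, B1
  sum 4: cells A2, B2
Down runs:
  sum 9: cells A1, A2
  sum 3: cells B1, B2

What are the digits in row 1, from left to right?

6 2

4 in 2 cells must be {1,3}; 3 in 2 cells must be {1,2}.
The 4 across and the 3 down share only 1, so B2 = 1.
B1 = 3 − 1 = 2 completes the 3 down.
A2 = 4 − 1 = 3 completes the 4 across.
A1 = 8 − 2 = 6 completes the 8 across.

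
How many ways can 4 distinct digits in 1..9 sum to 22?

4 distinct digits from 1–9 sum between 10 and 30.

11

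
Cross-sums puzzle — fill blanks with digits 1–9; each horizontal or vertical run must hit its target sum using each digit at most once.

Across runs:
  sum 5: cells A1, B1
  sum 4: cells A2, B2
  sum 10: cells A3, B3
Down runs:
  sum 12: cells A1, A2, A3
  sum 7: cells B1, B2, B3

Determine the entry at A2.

4 in 2 cells must be {1,3}; 7 in 3 cells must be {1,2,4}.
The 4 across and the 7 down share only 1, so B2 = 1.
A2 = 4 − 1 = 3 completes the 4 across.
Nothing is forced directly, so branch on B1, whose candidates are 2 or 4. If B1 = 2: then A1 would have to be in {3} for the 5 across but in {1,2,4,5,7,8} for the 12 down — contradiction. So B1 = 4.
A1 = 5 − 4 = 1 completes the 5 across.
A3 = 12 − 4 = 8 completes the 12 down.
B3 = 10 − 8 = 2 completes the 10 across.

3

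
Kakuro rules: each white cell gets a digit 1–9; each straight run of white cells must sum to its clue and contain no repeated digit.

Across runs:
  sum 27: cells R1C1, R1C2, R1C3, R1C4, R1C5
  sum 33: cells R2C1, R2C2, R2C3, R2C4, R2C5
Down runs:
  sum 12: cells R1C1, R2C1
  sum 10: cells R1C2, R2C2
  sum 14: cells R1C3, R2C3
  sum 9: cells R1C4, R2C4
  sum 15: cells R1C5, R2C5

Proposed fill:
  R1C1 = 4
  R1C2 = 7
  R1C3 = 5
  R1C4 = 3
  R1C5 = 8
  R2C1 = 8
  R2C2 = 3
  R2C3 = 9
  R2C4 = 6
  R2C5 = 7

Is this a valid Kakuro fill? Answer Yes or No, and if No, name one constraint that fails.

Across: 4+7+5+3+8=27; 8+3+9+6+7=33. Down: 4+8=12; 7+3=10; 5+9=14; 3+6=9; 8+7=15. No digit repeats within any run.

Yes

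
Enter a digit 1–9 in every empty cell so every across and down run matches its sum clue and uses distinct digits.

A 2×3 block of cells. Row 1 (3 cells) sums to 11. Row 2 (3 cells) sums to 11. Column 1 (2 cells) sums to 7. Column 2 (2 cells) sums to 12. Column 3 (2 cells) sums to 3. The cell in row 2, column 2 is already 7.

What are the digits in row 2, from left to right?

3 in 2 cells must be {1,2}.
(1,2) = 12 − 7 = 5 completes the 12 down.
(1,3) = 2: the only remaining digit allowed by both the 11 across and the 3 down.
(2,3) = 3 − 2 = 1 completes the 3 down.
(1,1) = 11 − 7 = 4 completes the 11 across.
(2,1) = 11 − 8 = 3 completes the 11 across.

3 7 1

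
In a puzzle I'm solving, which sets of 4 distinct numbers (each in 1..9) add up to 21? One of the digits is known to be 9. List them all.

{1,3,8,9}; {1,4,7,9}; {1,5,6,9}; {2,3,7,9}; {2,4,6,9}; {3,4,5,9}

4 distinct digits from 1–9 sum between 10 and 30.
Keeping only sets containing 9.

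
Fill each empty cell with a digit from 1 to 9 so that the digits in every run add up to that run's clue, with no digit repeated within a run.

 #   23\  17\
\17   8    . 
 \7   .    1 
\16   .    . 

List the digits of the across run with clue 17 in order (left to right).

17 in 2 cells must be {8,9}; 16 in 2 cells must be {7,9}; 23 in 3 cells must be {6,8,9}.
R1C2 = 17 − 8 = 9 completes the 17 across.
R2C1 = 7 − 1 = 6 completes the 7 across.
R3C1 = 23 − 14 = 9 completes the 23 down.
R3C2 = 16 − 9 = 7 completes the 16 across.

8 9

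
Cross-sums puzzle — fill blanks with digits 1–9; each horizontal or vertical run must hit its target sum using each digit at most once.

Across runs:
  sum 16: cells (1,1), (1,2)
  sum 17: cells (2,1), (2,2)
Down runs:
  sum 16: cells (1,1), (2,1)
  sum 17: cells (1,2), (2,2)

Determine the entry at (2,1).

16 in 2 cells must be {7,9}; 17 in 2 cells must be {8,9}.
The 16 across and the 17 down share only 9, so (1,2) = 9.
The 17 across and the 16 down share only 9, so (2,1) = 9.
(2,2) = 17 − 9 = 8 completes the 17 across.
(1,1) = 16 − 9 = 7 completes the 16 across.

9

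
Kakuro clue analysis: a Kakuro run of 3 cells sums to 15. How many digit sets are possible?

3 distinct digits from 1–9 sum between 6 and 24.

8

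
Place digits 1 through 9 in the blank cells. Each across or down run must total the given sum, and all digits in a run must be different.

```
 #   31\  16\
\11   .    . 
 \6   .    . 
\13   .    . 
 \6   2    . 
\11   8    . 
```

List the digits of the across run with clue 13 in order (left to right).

7 6

16 in 5 cells must be {1,2,3,4,6}.
Given what's placed, R2C1 must be 5 to fit the 6 across and 31 down.
R2C2 = 6 − 5 = 1 completes the 6 across.
R4C2 = 6 − 2 = 4 completes the 6 across.
R5C2 = 11 − 8 = 3 completes the 11 across.
R3C2 = 6: the only remaining digit allowed by both the 13 across and the 16 down.
R1C2 = 16 − 14 = 2 completes the 16 down.
R3C1 = 13 − 6 = 7 completes the 13 across.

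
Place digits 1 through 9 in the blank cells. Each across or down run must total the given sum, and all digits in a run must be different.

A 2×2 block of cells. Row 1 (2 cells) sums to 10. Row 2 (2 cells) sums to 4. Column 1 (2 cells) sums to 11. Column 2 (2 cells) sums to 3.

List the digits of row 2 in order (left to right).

3, 1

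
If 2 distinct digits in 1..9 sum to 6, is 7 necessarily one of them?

No

Counterexample: {1,5} sums to 6 without using 7.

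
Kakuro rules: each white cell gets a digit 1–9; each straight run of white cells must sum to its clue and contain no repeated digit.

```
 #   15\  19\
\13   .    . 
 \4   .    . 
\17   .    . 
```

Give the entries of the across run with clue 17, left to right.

4 in 2 cells must be {1,3}; 17 in 2 cells must be {8,9}.
The 4 across and the 19 down share only 3, so R2C2 = 3.
Given what's placed, R3C2 must be 9 to fit the 17 across and 19 down.
R1C2 = 19 − 12 = 7 completes the 19 down.
R2C1 = 4 − 3 = 1 completes the 4 across.
R3C1 = 17 − 9 = 8 completes the 17 across.
R1C1 = 13 − 7 = 6 completes the 13 across.

8 9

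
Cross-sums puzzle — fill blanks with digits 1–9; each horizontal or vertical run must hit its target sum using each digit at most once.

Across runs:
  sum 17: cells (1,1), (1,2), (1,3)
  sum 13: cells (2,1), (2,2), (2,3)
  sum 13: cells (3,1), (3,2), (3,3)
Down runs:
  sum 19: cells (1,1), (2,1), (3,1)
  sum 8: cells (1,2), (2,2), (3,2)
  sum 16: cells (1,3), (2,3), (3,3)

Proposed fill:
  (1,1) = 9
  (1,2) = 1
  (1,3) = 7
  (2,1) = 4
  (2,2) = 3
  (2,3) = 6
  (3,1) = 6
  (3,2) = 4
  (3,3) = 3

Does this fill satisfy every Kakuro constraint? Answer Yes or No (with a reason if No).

Across: 9+1+7=17; 4+3+6=13; 6+4+3=13. Down: 9+4+6=19; 1+3+4=8; 7+6+3=16. No digit repeats within any run.

Yes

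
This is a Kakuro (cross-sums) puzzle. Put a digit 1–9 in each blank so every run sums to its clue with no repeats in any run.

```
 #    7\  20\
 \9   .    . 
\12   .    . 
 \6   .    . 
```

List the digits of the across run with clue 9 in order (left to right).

7 in 3 cells must be {1,2,4}.
The 12 across and the 7 down share only 4, so R2C1 = 4.
R2C2 = 12 − 4 = 8 completes the 12 across.
Given what's placed, R3C2 must be 5 to fit the 6 across and 20 down.
R1C2 = 20 − 13 = 7 completes the 20 down.
R3C1 = 6 − 5 = 1 completes the 6 across.
R1C1 = 9 − 7 = 2 completes the 9 across.

2 7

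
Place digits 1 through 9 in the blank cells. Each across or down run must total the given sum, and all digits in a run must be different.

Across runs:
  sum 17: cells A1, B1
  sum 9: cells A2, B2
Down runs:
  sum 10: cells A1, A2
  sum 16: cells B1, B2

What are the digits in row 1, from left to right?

17 in 2 cells must be {8,9}; 16 in 2 cells must be {7,9}.
The 17 across and the 16 down share only 9, so B1 = 9.
B2 = 16 − 9 = 7 completes the 16 down.
A1 = 17 − 9 = 8 completes the 17 across.
A2 = 9 − 7 = 2 completes the 9 across.

8 9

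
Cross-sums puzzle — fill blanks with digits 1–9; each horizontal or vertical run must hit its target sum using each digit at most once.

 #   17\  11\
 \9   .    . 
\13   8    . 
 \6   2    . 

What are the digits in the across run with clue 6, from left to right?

2, 4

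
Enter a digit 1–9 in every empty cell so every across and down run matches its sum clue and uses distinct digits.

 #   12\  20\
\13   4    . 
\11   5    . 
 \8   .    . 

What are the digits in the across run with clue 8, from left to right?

3, 5

R1C2 = 13 − 4 = 9 completes the 13 across.
R2C2 = 11 − 5 = 6 completes the 11 across.
R3C1 = 12 − 9 = 3 completes the 12 down.
R3C2 = 8 − 3 = 5 completes the 8 across.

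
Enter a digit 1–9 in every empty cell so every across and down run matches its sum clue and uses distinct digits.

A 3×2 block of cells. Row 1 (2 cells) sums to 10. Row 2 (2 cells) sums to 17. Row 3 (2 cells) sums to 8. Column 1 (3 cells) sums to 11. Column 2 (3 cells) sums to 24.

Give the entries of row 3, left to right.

1 7

17 in 2 cells must be {8,9}; 24 in 3 cells must be {7,8,9}.
The 17 across and the 11 down share only 8, so (2,1) = 8.
(2,2) = 17 − 8 = 9 completes the 17 across.
Given what's placed, (3,2) must be 7 to fit the 8 across and 24 down.
(1,2) = 24 − 16 = 8 completes the 24 down.
(3,1) = 8 − 7 = 1 completes the 8 across.
(1,1) = 10 − 8 = 2 completes the 10 across.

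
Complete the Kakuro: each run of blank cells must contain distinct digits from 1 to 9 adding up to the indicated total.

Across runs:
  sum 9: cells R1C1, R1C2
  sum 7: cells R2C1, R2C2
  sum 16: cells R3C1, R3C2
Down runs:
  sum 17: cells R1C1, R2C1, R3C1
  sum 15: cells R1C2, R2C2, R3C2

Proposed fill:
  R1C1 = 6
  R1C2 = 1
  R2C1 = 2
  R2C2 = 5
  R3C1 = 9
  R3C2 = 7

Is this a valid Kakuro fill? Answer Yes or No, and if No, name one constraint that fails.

No — the down run R1C2–R3C2 sums to 13, not 15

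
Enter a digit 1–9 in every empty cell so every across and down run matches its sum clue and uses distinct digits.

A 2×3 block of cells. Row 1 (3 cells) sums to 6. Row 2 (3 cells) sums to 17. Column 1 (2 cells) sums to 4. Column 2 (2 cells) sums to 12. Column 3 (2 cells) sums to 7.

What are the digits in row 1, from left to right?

6 in 3 cells must be {1,2,3}; 4 in 2 cells must be {1,3}.
The 6 across and the 12 down share only 3, so (1,2) = 3.
(2,2) = 12 − 3 = 9 completes the 12 down.
Given what's placed, (1,1) must be 1 to fit the 6 across and 4 down.
(1,3) = 6 − 4 = 2 completes the 6 across.
(2,1) = 4 − 1 = 3 completes the 4 down.
(2,3) = 17 − 12 = 5 completes the 17 across.

1 3 2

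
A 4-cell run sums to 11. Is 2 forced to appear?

Yes

The only way to make 11 from 4 distinct digits is {1,2,3,5}, which contains 2.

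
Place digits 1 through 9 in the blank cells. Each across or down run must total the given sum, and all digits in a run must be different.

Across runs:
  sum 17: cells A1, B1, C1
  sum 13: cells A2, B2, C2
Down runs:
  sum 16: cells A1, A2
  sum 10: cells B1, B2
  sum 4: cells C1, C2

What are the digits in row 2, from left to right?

9 1 3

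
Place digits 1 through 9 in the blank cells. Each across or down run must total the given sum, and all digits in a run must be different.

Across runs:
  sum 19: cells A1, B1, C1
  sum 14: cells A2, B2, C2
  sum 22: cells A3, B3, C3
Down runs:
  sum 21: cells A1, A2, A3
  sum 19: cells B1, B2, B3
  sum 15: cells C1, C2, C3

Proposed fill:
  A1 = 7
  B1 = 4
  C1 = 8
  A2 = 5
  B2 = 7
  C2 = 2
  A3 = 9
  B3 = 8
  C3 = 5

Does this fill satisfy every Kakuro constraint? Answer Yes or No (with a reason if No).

Yes

Across: 7+4+8=19; 5+7+2=14; 9+8+5=22. Down: 7+5+9=21; 4+7+8=19; 8+2+5=15. No digit repeats within any run.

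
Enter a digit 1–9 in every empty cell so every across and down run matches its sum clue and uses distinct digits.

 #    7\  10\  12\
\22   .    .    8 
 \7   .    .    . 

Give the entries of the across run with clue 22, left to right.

5, 9, 8

7 in 3 cells must be {1,2,4}.
Given what's placed, R1C1 must be 5 to fit the 22 across and 7 down.
R1C2 = 22 − 13 = 9 completes the 22 across.
R2C1 = 7 − 5 = 2 completes the 7 down.
R2C2 = 10 − 9 = 1 completes the 10 down.
R2C3 = 7 − 3 = 4 completes the 7 across.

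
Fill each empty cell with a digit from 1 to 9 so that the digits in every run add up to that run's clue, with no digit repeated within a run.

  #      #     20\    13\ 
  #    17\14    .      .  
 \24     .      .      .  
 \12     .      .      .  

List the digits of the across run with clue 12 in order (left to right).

8 3 1

24 in 3 cells must be {7,8,9}; 17 in 2 cells must be {8,9}.
Nothing is forced directly, so branch on R2C1, whose candidates are 8 or 9. If R2C1 = 8: that forces R3C1 = 9, after which R3C2 would have to be in {1,2} for the 12 across but in {3,4,5,6,7,8,9} for the 20 down — contradiction. So R2C1 = 9.
R3C1 = 17 − 9 = 8 completes the 17 down.
Given what's placed, R3C2 must be 3 to fit the 12 across and 20 down.
R3C3 = 12 − 11 = 1 completes the 12 across.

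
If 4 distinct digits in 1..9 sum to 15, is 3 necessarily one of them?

Counterexample: {1,2,4,8} sums to 15 without using 3.

No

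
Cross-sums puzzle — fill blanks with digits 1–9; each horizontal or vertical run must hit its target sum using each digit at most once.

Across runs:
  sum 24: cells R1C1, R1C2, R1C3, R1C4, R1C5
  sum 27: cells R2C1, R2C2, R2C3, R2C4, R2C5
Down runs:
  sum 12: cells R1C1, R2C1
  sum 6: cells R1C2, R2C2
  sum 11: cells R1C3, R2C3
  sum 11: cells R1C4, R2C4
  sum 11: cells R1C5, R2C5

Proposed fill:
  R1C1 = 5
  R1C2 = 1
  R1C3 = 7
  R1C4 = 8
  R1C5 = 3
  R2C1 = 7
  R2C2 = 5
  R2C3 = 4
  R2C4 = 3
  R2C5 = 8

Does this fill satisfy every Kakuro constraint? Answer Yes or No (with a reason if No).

Yes

Across: 5+1+7+8+3=24; 7+5+4+3+8=27. Down: 5+7=12; 1+5=6; 7+4=11; 8+3=11; 3+8=11. No digit repeats within any run.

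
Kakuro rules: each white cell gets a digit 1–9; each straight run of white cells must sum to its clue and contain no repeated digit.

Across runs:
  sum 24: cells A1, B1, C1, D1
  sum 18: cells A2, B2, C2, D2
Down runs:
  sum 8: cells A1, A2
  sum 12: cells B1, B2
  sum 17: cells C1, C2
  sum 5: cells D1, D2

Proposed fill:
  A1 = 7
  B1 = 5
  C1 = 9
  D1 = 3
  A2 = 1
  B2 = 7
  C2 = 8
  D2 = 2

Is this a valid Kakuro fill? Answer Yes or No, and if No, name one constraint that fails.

Across: 7+5+9+3=24; 1+7+8+2=18. Down: 7+1=8; 5+7=12; 9+8=17; 3+2=5. No digit repeats within any run.

Yes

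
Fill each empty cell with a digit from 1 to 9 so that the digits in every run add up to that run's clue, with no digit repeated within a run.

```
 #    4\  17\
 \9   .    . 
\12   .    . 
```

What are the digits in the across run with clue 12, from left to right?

3 9

4 in 2 cells must be {1,3}; 17 in 2 cells must be {8,9}.
The 9 across and the 17 down share only 8, so R1C2 = 8.
The 12 across and the 4 down share only 3, so R2C1 = 3.
R2C2 = 12 − 3 = 9 completes the 12 across.
R1C1 = 9 − 8 = 1 completes the 9 across.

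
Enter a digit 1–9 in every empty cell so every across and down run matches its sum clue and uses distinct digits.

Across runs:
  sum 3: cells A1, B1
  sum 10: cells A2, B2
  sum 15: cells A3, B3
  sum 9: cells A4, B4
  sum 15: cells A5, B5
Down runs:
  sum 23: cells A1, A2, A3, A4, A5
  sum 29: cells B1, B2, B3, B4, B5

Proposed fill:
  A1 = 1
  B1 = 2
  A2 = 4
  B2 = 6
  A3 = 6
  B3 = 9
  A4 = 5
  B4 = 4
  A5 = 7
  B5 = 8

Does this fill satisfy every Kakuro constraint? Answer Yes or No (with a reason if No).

Yes

Across: 1+2=3; 4+6=10; 6+9=15; 5+4=9; 7+8=15. Down: 1+4+6+5+7=23; 2+6+9+4+8=29. No digit repeats within any run.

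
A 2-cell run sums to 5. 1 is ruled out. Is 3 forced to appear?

Yes

The only way to make 5 from 2 distinct digits under that restriction is {2,3}, which contains 3.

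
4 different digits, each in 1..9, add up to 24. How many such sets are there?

4 distinct digits from 1–9 sum between 10 and 30.

8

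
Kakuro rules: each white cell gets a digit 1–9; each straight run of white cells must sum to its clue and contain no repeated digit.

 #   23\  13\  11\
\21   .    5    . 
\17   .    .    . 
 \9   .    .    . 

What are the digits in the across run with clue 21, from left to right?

23 in 3 cells must be {6,8,9}.
Given what's placed, R1C1 must be 9 to fit the 21 across and 23 down.
R1C3 = 21 − 14 = 7 completes the 21 across.

9 5 7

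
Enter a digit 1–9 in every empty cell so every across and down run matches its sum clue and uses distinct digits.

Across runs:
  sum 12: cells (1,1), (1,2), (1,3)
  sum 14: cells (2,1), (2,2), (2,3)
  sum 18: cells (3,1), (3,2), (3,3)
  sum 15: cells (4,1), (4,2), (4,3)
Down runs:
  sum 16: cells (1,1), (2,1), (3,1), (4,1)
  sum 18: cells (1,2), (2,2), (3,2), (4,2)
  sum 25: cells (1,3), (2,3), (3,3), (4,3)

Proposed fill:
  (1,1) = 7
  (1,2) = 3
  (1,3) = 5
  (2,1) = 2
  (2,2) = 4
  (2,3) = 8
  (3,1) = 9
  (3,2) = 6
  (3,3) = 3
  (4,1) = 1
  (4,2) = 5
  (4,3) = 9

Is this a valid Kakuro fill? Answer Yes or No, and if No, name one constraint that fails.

No — the down run (1,1)–(4,1) sums to 19, not 16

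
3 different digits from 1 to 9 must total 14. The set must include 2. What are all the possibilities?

{2,3,9}; {2,4,8}; {2,5,7}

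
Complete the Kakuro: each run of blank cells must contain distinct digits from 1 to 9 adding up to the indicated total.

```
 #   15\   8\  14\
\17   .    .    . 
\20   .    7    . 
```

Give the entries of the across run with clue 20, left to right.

R1C2 = 8 − 7 = 1 completes the 8 down.
R1C3 = 9: the only remaining digit allowed by both the 17 across and the 14 down.
R2C3 = 14 − 9 = 5 completes the 14 down.
R1C1 = 17 − 10 = 7 completes the 17 across.
R2C1 = 20 − 12 = 8 completes the 20 across.

8, 7, 5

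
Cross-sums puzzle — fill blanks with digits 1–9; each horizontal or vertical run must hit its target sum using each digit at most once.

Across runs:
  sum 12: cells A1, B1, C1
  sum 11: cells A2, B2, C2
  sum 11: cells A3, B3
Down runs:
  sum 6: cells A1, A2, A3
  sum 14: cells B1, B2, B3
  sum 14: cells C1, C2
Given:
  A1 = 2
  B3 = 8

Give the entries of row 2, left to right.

1 2 8

6 in 3 cells must be {1,2,3}.
A3 = 11 − 8 = 3 completes the 11 across.
A2 = 6 − 5 = 1 completes the 6 down.
Nothing is forced directly, so branch on B2, whose candidates are 2 or 4. If B2 = 4: then B1 would have to be in {1,3,4,6,7,9} for the 12 across but in {2} for the 14 down — contradiction. So B2 = 2.
B1 = 14 − 10 = 4 completes the 14 down.
C1 = 12 − 6 = 6 completes the 12 across.
C2 = 11 − 3 = 8 completes the 11 across.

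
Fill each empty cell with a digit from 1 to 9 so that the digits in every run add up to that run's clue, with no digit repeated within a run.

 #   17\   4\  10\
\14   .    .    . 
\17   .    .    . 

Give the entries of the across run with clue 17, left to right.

8 3 6

17 in 2 cells must be {8,9}; 4 in 2 cells must be {1,3}.
Nothing is forced directly, so branch on R1C1, whose candidates are 8 or 9. If R1C1 = 8: that forces R1C2 = 1, after which R1C3 would have to be in {5} for the 14 across but in {1,2,3,4,6,7,8,9} for the 10 down — contradiction. So R1C1 = 9.
R2C1 = 17 − 9 = 8 completes the 17 down.
Given what's placed, R2C2 must be 3 to fit the 17 across and 4 down.
R2C3 = 17 − 11 = 6 completes the 17 across.
R1C2 = 4 − 3 = 1 completes the 4 down.
R1C3 = 14 − 10 = 4 completes the 14 across.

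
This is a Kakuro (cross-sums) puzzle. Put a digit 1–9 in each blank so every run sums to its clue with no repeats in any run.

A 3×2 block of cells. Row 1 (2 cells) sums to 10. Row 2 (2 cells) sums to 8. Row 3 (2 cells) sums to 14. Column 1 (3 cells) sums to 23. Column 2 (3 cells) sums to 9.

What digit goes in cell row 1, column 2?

23 in 3 cells must be {6,8,9}.
The 8 across and the 23 down share only 6, so (2,1) = 6.
(2,2) = 8 − 6 = 2 completes the 8 across.
Given what's placed, (3,2) must be 6 to fit the 14 across and 9 down.
(1,2) = 9 − 8 = 1 completes the 9 down.
(3,1) = 14 − 6 = 8 completes the 14 across.
(1,1) = 10 − 1 = 9 completes the 10 across.

1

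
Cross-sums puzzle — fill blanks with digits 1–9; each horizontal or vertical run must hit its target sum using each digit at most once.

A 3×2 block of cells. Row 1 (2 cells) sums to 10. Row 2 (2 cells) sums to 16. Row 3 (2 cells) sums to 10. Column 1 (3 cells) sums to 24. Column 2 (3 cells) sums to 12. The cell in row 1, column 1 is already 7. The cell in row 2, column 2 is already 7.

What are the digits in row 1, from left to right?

16 in 2 cells must be {7,9}; 24 in 3 cells must be {7,8,9}.
(1,2) = 10 − 7 = 3 completes the 10 across.
(2,1) = 16 − 7 = 9 completes the 16 across.
(3,1) = 24 − 16 = 8 completes the 24 down.
(3,2) = 10 − 8 = 2 completes the 10 across.

7 3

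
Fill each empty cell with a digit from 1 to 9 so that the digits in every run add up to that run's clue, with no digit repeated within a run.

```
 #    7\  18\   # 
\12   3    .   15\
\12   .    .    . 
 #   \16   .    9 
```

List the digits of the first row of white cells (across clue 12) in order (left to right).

3 9

16 in 2 cells must be {7,9}.
R1C2 = 12 − 3 = 9 completes the 12 across.
R2C1 = 7 − 3 = 4 completes the 7 down.
R2C3 = 15 − 9 = 6 completes the 15 down.
R3C2 = 16 − 9 = 7 completes the 16 across.
R2C2 = 12 − 10 = 2 completes the 12 across.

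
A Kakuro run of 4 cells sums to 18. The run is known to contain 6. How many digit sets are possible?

5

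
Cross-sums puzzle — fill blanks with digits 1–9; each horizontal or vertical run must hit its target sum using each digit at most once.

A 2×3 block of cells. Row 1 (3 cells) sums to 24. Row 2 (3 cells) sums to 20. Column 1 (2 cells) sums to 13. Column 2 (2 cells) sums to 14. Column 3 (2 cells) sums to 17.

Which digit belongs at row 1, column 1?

24 in 3 cells must be {7,8,9}; 17 in 2 cells must be {8,9}.
Nothing is forced directly, so branch on (1,2), whose candidates are 8 or 9. If (1,2) = 8: that forces (1,3) = 9, (2,2) = 6, after which (2,3) would have to be in {5,9} for the 20 across but in {8} for the 17 down — contradiction. So (1,2) = 9.
Given what's placed, (1,3) must be 8 to fit the 24 across and 17 down.
(2,2) = 14 − 9 = 5 completes the 14 down.
(2,3) = 17 − 8 = 9 completes the 17 down.
(1,1) = 24 − 17 = 7 completes the 24 across.
(2,1) = 20 − 14 = 6 completes the 20 across.

7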